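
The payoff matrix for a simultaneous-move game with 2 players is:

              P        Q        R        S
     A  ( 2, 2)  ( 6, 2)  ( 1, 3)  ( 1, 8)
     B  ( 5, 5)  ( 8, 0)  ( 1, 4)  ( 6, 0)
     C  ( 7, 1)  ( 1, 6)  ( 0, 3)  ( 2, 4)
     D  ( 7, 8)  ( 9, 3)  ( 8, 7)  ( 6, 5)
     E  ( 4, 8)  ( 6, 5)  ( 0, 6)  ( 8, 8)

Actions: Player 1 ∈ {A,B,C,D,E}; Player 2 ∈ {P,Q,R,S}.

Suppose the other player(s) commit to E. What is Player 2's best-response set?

BR_2 = {P,S}

u_2(P vs E) = 8
u_2(Q vs E) = 5
u_2(R vs E) = 6
u_2(S vs E) = 8
max payoff 8 at {P,S}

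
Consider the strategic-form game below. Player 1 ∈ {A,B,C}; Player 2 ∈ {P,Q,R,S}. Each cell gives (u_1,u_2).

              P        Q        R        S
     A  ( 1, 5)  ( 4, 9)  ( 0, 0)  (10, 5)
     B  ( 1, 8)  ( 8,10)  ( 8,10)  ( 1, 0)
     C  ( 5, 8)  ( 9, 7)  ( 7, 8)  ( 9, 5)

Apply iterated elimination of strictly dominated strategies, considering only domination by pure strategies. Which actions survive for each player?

IESDS → P1:{B,C} P2:{P,Q,R}

P2 drop S (Q beats it: A:9>5 B:10>0 C:7>5)
P1 drop A (C beats it: P:5>1 Q:9>4 R:7>0)
P1→{B,C} P2→{P,Q,R}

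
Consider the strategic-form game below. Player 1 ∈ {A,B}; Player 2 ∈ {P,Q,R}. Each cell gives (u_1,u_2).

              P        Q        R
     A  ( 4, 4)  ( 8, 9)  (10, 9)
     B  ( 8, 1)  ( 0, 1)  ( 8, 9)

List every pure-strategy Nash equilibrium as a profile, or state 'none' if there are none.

(A,P): not NE [P1→B gives 8>4; P2→R gives 9>4]
(A,Q): NE
(A,R): NE
(B,P): not NE [P2→R gives 9>1]
(B,Q): not NE [P1→A gives 8>0; P2→R gives 9>1]
(B,R): not NE [P1→A gives 10>8]

NE set: (A,Q), (A,R)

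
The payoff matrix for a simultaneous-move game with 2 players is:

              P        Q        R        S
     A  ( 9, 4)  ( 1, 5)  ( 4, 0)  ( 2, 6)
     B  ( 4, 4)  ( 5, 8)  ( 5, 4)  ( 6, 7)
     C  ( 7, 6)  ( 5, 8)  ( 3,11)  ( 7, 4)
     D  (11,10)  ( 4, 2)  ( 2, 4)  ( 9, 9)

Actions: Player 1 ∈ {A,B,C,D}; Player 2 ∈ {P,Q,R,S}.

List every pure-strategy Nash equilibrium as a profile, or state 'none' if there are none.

NE set: (B,Q), (D,P)

(A,P): not NE [P1→D gives 11>9; P2→S gives 6>4]
(A,Q): not NE [P1→C gives 5>1; P2→S gives 6>5]
(A,R): not NE [P1→B gives 5>4; P2→S gives 6>0]
(A,S): not NE [P1→D gives 9>2]
(B,P): not NE [P1→D gives 11>4; P2→Q gives 8>4]
(B,Q): NE
(B,R): not NE [P2→Q gives 8>4]
(B,S): not NE [P1→D gives 9>6; P2→Q gives 8>7]
(C,P): not NE [P1→D gives 11>7; P2→R gives 11>6]
(C,Q): not NE [P2→R gives 11>8]
(C,R): not NE [P1→B gives 5>3]
(C,S): not NE [P1→D gives 9>7; P2→R gives 11>4]
(D,P): NE
(D,Q): not NE [P1→C gives 5>4; P2→P gives 10>2]
(D,R): not NE [P1→B gives 5>2; P2→P gives 10>4]
(D,S): not NE [P2→P gives 10>9]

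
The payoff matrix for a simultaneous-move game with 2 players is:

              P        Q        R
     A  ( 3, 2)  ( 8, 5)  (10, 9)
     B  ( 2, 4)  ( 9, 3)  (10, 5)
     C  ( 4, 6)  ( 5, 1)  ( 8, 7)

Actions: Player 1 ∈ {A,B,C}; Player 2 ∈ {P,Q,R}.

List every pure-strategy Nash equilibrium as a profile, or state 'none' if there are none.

(A,P): not NE [P1→C gives 4>3; P2→R gives 9>2]
(A,Q): not NE [P1→B gives 9>8; P2→R gives 9>5]
(A,R): NE
(B,P): not NE [P1→C gives 4>2; P2→R gives 5>4]
(B,Q): not NE [P2→R gives 5>3]
(B,R): NE
(C,P): not NE [P2→R gives 7>6]
(C,Q): not NE [P1→B gives 9>5; P2→R gives 7>1]
(C,R): not NE [P1→B gives 10>8]

NE set: (A,R), (B,R)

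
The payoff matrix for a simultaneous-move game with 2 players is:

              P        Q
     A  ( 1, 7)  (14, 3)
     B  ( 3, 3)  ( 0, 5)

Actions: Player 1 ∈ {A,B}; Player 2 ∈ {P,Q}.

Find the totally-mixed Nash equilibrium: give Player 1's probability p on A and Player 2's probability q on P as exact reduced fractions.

(p,q) = (1/3, 7/8)

P1 indiff ⇒ q·1+(1-q)·14 = q·3+(1-q)·0 ⇒ q(-2) = (1-q)(-14) ⇒ q = 7/8
P2 indiff ⇒ p·7+(1-p)·3 = p·3+(1-p)·5 ⇒ p(4) = (1-p)(2) ⇒ p = 1/3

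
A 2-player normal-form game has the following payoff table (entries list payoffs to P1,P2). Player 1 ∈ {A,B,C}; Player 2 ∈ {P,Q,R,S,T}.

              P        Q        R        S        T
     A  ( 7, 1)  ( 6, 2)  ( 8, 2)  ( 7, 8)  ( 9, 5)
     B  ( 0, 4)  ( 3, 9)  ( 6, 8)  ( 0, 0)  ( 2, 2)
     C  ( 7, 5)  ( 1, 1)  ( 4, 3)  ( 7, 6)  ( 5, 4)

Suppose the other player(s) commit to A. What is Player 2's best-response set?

u_2(P vs A) = 1
u_2(Q vs A) = 2
u_2(R vs A) = 2
u_2(S vs A) = 8
u_2(T vs A) = 5
max payoff 8 at {S}

argmax u_2 = {S}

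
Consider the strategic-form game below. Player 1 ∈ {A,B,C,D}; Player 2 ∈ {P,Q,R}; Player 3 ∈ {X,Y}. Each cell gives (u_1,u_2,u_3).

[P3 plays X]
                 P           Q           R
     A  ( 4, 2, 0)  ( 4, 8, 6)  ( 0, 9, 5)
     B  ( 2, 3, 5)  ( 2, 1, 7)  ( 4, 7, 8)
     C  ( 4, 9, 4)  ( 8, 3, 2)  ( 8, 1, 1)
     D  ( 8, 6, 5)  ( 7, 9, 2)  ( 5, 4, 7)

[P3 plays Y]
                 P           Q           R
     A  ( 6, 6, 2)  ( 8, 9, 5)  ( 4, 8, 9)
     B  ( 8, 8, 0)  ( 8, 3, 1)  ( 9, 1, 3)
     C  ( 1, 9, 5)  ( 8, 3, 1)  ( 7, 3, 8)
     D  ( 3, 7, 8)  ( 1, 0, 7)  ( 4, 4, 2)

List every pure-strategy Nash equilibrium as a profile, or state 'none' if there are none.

(A,P,X): not NE [P1→D gives 8>4; P2→R gives 9>2; P3→Y gives 2>0]
(A,P,Y): not NE [P1→B gives 8>6; P2→Q gives 9>6]
(A,Q,X): not NE [P1→C gives 8>4; P2→R gives 9>8]
(A,Q,Y): not NE [P3→X gives 6>5]
(A,R,X): not NE [P1→C gives 8>0; P3→Y gives 9>5]
(A,R,Y): not NE [P1→B gives 9>4; P2→Q gives 9>8]
(B,P,X): not NE [P1→D gives 8>2; P2→R gives 7>3]
(B,P,Y): not NE [P3→X gives 5>0]
(B,Q,X): not NE [P1→C gives 8>2; P2→R gives 7>1]
(B,Q,Y): not NE [P2→P gives 8>3; P3→X gives 7>1]
(B,R,X): not NE [P1→C gives 8>4]
(B,R,Y): not NE [P2→P gives 8>1; P3→X gives 8>3]
(C,P,X): not NE [P1→D gives 8>4; P3→Y gives 5>4]
(C,P,Y): not NE [P1→B gives 8>1]
(C,Q,X): not NE [P2→P gives 9>3]
(C,Q,Y): not NE [P2→P gives 9>3; P3→X gives 2>1]
(C,R,X): not NE [P2→P gives 9>1; P3→Y gives 8>1]
(C,R,Y): not NE [P1→B gives 9>7; P2→P gives 9>3]
(D,P,X): not NE [P2→Q gives 9>6; P3→Y gives 8>5]
(D,P,Y): not NE [P1→B gives 8>3]
(D,Q,X): not NE [P1→C gives 8>7; P3→Y gives 7>2]
(D,Q,Y): not NE [P1→C gives 8>1; P2→P gives 7>0]
(D,R,X): not NE [P1→C gives 8>5; P2→Q gives 9>4]
(D,R,Y): not NE [P1→B gives 9>4; P2→P gives 7>4; P3→X gives 7>2]

No pure NE.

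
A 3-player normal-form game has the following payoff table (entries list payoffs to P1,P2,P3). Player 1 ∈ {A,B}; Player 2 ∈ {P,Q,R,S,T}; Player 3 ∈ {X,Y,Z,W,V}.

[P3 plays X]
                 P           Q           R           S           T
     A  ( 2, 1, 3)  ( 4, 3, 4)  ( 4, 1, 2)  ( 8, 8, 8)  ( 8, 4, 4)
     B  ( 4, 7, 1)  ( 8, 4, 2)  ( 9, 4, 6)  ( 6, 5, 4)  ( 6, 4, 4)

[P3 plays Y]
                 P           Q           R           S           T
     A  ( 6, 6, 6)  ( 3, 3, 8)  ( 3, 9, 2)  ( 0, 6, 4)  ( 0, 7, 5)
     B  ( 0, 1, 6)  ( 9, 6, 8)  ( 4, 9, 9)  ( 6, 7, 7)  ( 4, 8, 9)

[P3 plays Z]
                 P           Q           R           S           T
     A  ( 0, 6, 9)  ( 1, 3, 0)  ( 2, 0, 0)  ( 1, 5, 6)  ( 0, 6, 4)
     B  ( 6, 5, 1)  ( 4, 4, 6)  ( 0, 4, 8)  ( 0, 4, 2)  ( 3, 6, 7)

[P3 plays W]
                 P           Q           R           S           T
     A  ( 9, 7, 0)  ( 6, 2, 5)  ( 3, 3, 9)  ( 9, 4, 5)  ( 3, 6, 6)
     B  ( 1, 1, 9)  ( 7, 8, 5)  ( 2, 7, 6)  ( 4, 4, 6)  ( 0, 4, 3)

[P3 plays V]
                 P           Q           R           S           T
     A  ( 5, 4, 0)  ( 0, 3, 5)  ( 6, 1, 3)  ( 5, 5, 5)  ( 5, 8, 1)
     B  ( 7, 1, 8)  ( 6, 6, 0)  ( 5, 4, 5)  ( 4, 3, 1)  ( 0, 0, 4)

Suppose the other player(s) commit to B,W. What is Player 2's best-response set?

BR_2 = {Q}

u_2(P vs B,W) = 1
u_2(Q vs B,W) = 8
u_2(R vs B,W) = 7
u_2(S vs B,W) = 4
u_2(T vs B,W) = 4
max payoff 8 at {Q}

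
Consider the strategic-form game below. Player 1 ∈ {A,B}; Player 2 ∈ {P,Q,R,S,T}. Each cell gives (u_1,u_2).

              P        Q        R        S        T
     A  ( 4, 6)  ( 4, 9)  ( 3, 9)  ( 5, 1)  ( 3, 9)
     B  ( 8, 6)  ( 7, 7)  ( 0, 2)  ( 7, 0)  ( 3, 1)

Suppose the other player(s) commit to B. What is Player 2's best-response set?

u_2(P vs B) = 6
u_2(Q vs B) = 7
u_2(R vs B) = 2
u_2(S vs B) = 0
u_2(T vs B) = 1
max payoff 7 at {Q}

P2 best: {Q}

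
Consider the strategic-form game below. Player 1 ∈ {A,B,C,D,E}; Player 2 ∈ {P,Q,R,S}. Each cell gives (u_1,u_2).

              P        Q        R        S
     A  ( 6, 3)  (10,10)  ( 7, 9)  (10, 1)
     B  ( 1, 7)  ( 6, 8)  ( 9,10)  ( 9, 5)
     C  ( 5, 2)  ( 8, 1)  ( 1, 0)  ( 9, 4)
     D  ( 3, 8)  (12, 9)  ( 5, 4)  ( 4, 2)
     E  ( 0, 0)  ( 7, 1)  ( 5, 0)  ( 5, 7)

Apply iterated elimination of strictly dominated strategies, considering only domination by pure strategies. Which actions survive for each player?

P1 drop C (A beats it: P:6>5 Q:10>8 R:7>1 S:10>9)
P1 drop E (A beats it: P:6>0 Q:10>7 R:7>5 S:10>5)
P2 drop P (Q beats it: A:10>3 B:8>7 D:9>8)
P2 drop S (Q beats it: A:10>1 B:8>5 D:9>2)
P1→{A,B,D} P2→{Q,R}

Survivors P1:{A,B,D} P2:{Q,R}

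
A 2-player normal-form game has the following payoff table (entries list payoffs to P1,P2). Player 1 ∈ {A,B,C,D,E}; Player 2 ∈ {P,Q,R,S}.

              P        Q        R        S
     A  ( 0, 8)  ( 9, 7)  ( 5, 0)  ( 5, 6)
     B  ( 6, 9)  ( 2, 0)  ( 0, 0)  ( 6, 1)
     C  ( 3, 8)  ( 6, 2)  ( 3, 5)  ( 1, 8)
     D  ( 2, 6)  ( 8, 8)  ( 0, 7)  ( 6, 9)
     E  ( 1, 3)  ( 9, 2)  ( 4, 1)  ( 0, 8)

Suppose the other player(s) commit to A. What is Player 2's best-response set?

u_2(P vs A) = 8
u_2(Q vs A) = 7
u_2(R vs A) = 0
u_2(S vs A) = 6
max payoff 8 at {P}

BR_2 = {P}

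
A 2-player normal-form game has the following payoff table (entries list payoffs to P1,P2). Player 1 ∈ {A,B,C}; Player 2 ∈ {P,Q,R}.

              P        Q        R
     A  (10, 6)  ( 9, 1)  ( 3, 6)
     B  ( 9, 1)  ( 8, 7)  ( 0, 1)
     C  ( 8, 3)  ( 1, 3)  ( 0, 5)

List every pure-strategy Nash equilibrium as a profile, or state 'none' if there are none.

(A,P): NE
(A,Q): not NE [P2→R gives 6>1]
(A,R): NE
(B,P): not NE [P1→A gives 10>9; P2→Q gives 7>1]
(B,Q): not NE [P1→A gives 9>8]
(B,R): not NE [P1→A gives 3>0; P2→Q gives 7>1]
(C,P): not NE [P1→A gives 10>8; P2→R gives 5>3]
(C,Q): not NE [P1→A gives 9>1; P2→R gives 5>3]
(C,R): not NE [P1→A gives 3>0]

PSNE = {(A,P), (A,R)}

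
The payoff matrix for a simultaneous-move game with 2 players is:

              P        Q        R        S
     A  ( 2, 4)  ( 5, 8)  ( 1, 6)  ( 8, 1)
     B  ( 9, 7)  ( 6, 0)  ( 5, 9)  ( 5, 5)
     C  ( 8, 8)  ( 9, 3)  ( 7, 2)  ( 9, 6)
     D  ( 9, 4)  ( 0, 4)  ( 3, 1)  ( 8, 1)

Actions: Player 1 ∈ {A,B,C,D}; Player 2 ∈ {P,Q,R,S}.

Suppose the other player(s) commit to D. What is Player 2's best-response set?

argmax u_2 = {P,Q}

u_2(P vs D) = 4
u_2(Q vs D) = 4
u_2(R vs D) = 1
u_2(S vs D) = 1
max payoff 4 at {P,Q}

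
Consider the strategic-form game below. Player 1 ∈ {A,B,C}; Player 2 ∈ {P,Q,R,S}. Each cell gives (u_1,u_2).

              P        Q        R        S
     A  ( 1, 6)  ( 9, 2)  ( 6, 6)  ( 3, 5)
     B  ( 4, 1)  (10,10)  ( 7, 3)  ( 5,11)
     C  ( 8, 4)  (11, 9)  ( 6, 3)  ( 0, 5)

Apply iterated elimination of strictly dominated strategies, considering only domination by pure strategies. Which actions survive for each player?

Remaining: P1:{B,C} P2:{Q,S}

P1 drop A (B beats it: P:4>1 Q:10>9 R:7>6 S:5>3)
P2 drop P (Q beats it: B:10>1 C:9>4)
P2 drop R (Q beats it: B:10>3 C:9>3)
P1→{B,C} P2→{Q,S}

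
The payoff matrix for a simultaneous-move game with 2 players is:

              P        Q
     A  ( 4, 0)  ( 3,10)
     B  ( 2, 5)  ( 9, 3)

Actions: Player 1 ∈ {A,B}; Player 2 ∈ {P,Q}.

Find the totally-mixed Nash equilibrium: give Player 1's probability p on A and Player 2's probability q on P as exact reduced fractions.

P1 indiff ⇒ q·4+(1-q)·3 = q·2+(1-q)·9 ⇒ q(2) = (1-q)(6) ⇒ q = 3/4
P2 indiff ⇒ p·0+(1-p)·5 = p·10+(1-p)·3 ⇒ p(-10) = (1-p)(-2) ⇒ p = 1/6

P1 mixes 1/6 on A; P2 mixes 3/4 on P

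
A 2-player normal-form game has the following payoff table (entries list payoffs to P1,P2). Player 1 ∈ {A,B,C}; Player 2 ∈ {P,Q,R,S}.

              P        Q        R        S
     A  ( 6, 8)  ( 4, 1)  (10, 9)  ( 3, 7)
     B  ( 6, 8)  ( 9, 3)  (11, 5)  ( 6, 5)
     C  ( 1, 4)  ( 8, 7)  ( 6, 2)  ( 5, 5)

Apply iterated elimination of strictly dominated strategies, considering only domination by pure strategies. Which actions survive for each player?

IESDS → P1:{A,B} P2:{P,R}

P1 drop C (B beats it: P:6>1 Q:9>8 R:11>6 S:6>5)
P2 drop Q (P beats it: A:8>1 B:8>3)
P2 drop S (P beats it: A:8>7 B:8>5)
P1→{A,B} P2→{P,R}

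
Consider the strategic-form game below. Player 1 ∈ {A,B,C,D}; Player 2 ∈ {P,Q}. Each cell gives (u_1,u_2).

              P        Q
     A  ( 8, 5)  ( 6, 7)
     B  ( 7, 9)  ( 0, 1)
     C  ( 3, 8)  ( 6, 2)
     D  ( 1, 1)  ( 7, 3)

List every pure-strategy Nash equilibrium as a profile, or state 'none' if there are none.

(A,P): not NE [P2→Q gives 7>5]
(A,Q): not NE [P1→D gives 7>6]
(B,P): not NE [P1→A gives 8>7]
(B,Q): not NE [P1→D gives 7>0; P2→P gives 9>1]
(C,P): not NE [P1→A gives 8>3]
(C,Q): not NE [P1→D gives 7>6; P2→P gives 8>2]
(D,P): not NE [P1→A gives 8>1; P2→Q gives 3>1]
(D,Q): NE

NE set: (D,Q)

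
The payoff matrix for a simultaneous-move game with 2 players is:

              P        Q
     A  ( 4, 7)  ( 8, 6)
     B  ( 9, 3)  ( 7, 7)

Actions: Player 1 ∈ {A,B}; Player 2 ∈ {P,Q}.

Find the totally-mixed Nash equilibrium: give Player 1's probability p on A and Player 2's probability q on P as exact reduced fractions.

P1 indiff ⇒ q·4+(1-q)·8 = q·9+(1-q)·7 ⇒ q(-5) = (1-q)(-1) ⇒ q = 1/6
P2 indiff ⇒ p·7+(1-p)·3 = p·6+(1-p)·7 ⇒ p(1) = (1-p)(4) ⇒ p = 4/5

p=4/5, q=1/6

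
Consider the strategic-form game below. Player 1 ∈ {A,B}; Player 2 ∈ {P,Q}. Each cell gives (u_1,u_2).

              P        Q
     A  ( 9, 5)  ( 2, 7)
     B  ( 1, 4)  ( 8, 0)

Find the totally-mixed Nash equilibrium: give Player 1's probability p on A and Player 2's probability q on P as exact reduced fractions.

P1 indiff ⇒ q·9+(1-q)·2 = q·1+(1-q)·8 ⇒ q(8) = (1-q)(6) ⇒ q = 3/7
P2 indiff ⇒ p·5+(1-p)·4 = p·7+(1-p)·0 ⇒ p(-2) = (1-p)(-4) ⇒ p = 2/3

p=2/3, q=3/7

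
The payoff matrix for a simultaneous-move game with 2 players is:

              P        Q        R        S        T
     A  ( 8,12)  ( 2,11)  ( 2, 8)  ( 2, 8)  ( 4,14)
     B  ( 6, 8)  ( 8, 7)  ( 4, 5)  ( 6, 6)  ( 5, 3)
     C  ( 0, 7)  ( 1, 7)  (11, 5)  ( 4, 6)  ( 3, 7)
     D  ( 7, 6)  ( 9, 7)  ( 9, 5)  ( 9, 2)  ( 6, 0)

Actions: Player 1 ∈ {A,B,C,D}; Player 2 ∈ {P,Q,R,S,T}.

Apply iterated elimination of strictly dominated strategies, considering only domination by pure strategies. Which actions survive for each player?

P1 drop B (D beats it: P:7>6 Q:9>8 R:9>4 S:9>6 T:6>5)
P2 drop R (P beats it: A:12>8 C:7>5 D:6>5)
P1 drop C (D beats it: P:7>0 Q:9>1 S:9>4 T:6>3)
P2 drop S (P beats it: A:12>8 D:6>2)
P1→{A,D} P2→{P,Q,T}

IESDS → P1:{A,D} P2:{P,Q,T}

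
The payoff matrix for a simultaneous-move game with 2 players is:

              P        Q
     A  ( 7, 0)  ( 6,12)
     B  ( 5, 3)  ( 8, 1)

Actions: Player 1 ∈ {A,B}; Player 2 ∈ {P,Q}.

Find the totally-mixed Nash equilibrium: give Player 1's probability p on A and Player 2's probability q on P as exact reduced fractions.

(p,q) = (1/7, 1/2)

P1 indiff ⇒ q·7+(1-q)·6 = q·5+(1-q)·8 ⇒ q(2) = (1-q)(2) ⇒ q = 1/2
P2 indiff ⇒ p·0+(1-p)·3 = p·12+(1-p)·1 ⇒ p(-12) = (1-p)(-2) ⇒ p = 1/7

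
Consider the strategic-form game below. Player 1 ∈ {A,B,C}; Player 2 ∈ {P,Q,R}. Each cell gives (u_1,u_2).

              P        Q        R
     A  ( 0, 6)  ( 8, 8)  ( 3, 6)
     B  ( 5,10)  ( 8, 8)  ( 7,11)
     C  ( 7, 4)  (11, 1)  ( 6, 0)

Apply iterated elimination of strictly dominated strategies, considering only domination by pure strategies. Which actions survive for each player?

P1 drop A (C beats it: P:7>0 Q:11>8 R:6>3)
P2 drop Q (P beats it: B:10>8 C:4>1)
P1→{B,C} P2→{P,R}

Survivors P1:{B,C} P2:{P,R}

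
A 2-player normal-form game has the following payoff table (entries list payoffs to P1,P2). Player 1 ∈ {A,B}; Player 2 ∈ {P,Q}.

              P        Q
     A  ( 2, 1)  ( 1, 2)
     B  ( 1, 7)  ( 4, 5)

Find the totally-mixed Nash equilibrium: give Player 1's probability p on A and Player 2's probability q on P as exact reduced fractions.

(p,q) = (2/3, 3/4)

P1 indiff ⇒ q·2+(1-q)·1 = q·1+(1-q)·4 ⇒ q(1) = (1-q)(3) ⇒ q = 3/4
P2 indiff ⇒ p·1+(1-p)·7 = p·2+(1-p)·5 ⇒ p(-1) = (1-p)(-2) ⇒ p = 2/3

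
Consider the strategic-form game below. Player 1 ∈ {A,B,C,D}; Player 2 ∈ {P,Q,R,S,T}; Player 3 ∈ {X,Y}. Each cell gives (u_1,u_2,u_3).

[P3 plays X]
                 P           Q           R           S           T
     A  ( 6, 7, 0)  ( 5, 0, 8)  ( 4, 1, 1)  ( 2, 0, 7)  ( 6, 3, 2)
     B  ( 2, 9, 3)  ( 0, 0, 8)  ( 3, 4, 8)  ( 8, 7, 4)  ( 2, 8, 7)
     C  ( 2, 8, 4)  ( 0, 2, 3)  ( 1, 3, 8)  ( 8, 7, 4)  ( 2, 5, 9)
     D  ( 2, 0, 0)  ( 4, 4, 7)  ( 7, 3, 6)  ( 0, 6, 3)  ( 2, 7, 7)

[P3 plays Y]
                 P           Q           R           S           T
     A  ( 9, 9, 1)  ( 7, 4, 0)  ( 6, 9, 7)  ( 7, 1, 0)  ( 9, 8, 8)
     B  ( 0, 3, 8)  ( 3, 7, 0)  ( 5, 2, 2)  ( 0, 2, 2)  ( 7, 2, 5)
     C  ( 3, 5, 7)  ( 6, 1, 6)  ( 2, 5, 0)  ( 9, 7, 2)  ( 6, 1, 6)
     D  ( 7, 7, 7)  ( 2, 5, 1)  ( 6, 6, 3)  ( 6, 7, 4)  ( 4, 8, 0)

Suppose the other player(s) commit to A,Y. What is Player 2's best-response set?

u_2(P vs A,Y) = 9
u_2(Q vs A,Y) = 4
u_2(R vs A,Y) = 9
u_2(S vs A,Y) = 1
u_2(T vs A,Y) = 8
max payoff 9 at {P,R}

P2 best: {P,R}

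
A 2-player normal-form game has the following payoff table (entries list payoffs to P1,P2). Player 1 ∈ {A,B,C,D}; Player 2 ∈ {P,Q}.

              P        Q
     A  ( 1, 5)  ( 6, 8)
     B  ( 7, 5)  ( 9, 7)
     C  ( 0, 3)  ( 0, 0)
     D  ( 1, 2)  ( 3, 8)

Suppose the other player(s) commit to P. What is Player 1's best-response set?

argmax u_1 = {B}

u_1(A vs P) = 1
u_1(B vs P) = 7
u_1(C vs P) = 0
u_1(D vs P) = 1
max payoff 7 at {B}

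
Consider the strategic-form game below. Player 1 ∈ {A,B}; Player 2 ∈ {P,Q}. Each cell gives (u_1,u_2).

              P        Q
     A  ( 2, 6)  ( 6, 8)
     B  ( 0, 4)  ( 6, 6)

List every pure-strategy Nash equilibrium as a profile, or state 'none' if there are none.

(A,P): not NE [P2→Q gives 8>6]
(A,Q): NE
(B,P): not NE [P1→A gives 2>0; P2→Q gives 6>4]
(B,Q): NE

NE set: (A,Q), (B,Q)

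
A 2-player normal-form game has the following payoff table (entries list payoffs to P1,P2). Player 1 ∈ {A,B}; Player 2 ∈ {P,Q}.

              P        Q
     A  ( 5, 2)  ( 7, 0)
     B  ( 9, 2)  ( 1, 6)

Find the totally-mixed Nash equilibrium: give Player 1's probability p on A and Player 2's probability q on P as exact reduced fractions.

P1 indiff ⇒ q·5+(1-q)·7 = q·9+(1-q)·1 ⇒ q(-4) = (1-q)(-6) ⇒ q = 3/5
P2 indiff ⇒ p·2+(1-p)·2 = p·0+(1-p)·6 ⇒ p(2) = (1-p)(4) ⇒ p = 2/3

p=2/3, q=3/5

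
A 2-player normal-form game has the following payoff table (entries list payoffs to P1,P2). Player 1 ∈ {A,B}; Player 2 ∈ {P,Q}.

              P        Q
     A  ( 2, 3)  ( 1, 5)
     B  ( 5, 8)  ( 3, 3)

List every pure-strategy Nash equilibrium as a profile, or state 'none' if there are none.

NE set: (B,P)

(A,P): not NE [P1→B gives 5>2; P2→Q gives 5>3]
(A,Q): not NE [P1→B gives 3>1]
(B,P): NE
(B,Q): not NE [P2→P gives 8>3]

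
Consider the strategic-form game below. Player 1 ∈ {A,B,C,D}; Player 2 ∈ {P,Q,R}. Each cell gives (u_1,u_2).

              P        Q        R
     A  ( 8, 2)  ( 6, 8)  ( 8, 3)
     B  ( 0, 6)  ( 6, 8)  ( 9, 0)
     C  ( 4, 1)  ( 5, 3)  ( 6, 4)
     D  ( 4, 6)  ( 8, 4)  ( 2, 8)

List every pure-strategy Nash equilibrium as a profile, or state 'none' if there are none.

No pure NE.

(A,P): not NE [P2→Q gives 8>2]
(A,Q): not NE [P1→D gives 8>6]
(A,R): not NE [P1→B gives 9>8; P2→Q gives 8>3]
(B,P): not NE [P1→A gives 8>0; P2→Q gives 8>6]
(B,Q): not NE [P1→D gives 8>6]
(B,R): not NE [P2→Q gives 8>0]
(C,P): not NE [P1→A gives 8>4; P2→R gives 4>1]
(C,Q): not NE [P1→D gives 8>5; P2→R gives 4>3]
(C,R): not NE [P1→B gives 9>6]
(D,P): not NE [P1→A gives 8>4; P2→R gives 8>6]
(D,Q): not NE [P2→R gives 8>4]
(D,R): not NE [P1→B gives 9>2]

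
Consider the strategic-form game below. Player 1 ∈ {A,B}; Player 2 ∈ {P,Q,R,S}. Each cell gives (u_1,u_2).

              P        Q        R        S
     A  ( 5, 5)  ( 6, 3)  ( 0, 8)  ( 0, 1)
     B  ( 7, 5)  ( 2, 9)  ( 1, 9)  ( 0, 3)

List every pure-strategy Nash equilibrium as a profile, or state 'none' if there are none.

(A,P): not NE [P1→B gives 7>5; P2→R gives 8>5]
(A,Q): not NE [P2→R gives 8>3]
(A,R): not NE [P1→B gives 1>0]
(A,S): not NE [P2→R gives 8>1]
(B,P): not NE [P2→R gives 9>5]
(B,Q): not NE [P1→A gives 6>2]
(B,R): NE
(B,S): not NE [P2→R gives 9>3]

Nash profiles: (B,R)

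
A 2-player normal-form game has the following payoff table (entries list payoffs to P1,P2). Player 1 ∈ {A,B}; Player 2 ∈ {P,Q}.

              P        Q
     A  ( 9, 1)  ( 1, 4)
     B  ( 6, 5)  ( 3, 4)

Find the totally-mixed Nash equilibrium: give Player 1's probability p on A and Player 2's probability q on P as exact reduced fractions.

P1 indiff ⇒ q·9+(1-q)·1 = q·6+(1-q)·3 ⇒ q(3) = (1-q)(2) ⇒ q = 2/5
P2 indiff ⇒ p·1+(1-p)·5 = p·4+(1-p)·4 ⇒ p(-3) = (1-p)(-1) ⇒ p = 1/4

(p,q) = (1/4, 2/5)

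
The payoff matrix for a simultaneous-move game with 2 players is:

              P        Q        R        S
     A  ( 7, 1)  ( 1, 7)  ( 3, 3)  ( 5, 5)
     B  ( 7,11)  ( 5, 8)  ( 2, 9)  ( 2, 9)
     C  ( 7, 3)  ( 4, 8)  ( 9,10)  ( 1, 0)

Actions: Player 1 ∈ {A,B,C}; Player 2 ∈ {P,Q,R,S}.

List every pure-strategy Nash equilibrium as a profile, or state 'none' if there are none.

(A,P): not NE [P2→Q gives 7>1]
(A,Q): not NE [P1→B gives 5>1]
(A,R): not NE [P1→C gives 9>3; P2→Q gives 7>3]
(A,S): not NE [P2→Q gives 7>5]
(B,P): NE
(B,Q): not NE [P2→P gives 11>8]
(B,R): not NE [P1→C gives 9>2; P2→P gives 11>9]
(B,S): not NE [P1→A gives 5>2; P2→P gives 11>9]
(C,P): not NE [P2→R gives 10>3]
(C,Q): not NE [P1→B gives 5>4; P2→R gives 10>8]
(C,R): NE
(C,S): not NE [P1→A gives 5>1; P2→R gives 10>0]

PSNE = {(B,P), (C,R)}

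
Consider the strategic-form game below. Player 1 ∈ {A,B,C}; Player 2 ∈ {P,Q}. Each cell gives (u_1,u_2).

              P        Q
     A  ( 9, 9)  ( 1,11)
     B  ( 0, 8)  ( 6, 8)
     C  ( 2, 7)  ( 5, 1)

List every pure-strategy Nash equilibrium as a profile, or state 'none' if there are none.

Nash profiles: (B,Q)

(A,P): not NE [P2→Q gives 11>9]
(A,Q): not NE [P1→B gives 6>1]
(B,P): not NE [P1→A gives 9>0]
(B,Q): NE
(C,P): not NE [P1→A gives 9>2]
(C,Q): not NE [P1→B gives 6>5; P2→P gives 7>1]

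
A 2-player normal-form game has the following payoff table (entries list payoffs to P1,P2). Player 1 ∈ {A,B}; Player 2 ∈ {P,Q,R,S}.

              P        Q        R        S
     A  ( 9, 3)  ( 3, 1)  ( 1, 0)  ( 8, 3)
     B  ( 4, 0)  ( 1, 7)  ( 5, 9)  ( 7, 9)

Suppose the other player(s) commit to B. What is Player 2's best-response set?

BR_2 = {R,S}

u_2(P vs B) = 0
u_2(Q vs B) = 7
u_2(R vs B) = 9
u_2(S vs B) = 9
max payoff 9 at {R,S}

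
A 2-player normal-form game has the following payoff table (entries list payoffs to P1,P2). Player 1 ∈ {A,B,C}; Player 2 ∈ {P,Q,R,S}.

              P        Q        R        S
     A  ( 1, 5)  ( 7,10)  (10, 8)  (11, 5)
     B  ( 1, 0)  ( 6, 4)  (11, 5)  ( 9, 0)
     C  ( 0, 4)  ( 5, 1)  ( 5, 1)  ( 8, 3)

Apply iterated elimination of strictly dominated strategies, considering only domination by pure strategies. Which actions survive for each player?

Remaining: P1:{A,B} P2:{Q,R}

P1 drop C (A beats it: P:1>0 Q:7>5 R:10>5 S:11>8)
P2 drop P (Q beats it: A:10>5 B:4>0)
P2 drop S (Q beats it: A:10>5 B:4>0)
P1→{A,B} P2→{Q,R}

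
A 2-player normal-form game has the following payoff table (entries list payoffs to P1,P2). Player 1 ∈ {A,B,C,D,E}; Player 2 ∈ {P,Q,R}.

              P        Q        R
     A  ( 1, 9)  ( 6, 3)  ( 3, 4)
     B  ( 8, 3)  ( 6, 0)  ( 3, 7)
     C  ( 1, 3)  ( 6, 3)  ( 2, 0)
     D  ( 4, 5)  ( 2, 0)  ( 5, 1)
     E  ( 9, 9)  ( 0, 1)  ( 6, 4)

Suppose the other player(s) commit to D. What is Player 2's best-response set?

argmax u_2 = {P}

u_2(P vs D) = 5
u_2(Q vs D) = 0
u_2(R vs D) = 1
max payoff 5 at {P}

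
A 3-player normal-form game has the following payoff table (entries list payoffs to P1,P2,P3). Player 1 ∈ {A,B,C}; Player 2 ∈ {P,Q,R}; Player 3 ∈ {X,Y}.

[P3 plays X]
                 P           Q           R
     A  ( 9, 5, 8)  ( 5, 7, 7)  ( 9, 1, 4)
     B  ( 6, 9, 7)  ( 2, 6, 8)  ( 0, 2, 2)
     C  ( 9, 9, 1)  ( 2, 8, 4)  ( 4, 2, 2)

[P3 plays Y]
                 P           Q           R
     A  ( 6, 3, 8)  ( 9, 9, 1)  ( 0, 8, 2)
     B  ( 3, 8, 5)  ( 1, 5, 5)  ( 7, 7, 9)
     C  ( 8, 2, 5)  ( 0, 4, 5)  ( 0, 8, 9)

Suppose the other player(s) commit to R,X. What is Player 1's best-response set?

argmax u_1 = {A}

u_1(A vs R,X) = 9
u_1(B vs R,X) = 0
u_1(C vs R,X) = 4
max payoff 9 at {A}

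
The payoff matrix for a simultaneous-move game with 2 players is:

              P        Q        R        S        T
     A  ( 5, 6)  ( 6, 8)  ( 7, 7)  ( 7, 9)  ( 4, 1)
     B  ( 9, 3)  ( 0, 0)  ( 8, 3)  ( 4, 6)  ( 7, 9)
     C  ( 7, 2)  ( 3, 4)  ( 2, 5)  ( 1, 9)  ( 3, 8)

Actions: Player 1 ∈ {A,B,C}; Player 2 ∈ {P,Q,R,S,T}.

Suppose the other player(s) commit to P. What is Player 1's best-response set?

P1 best: {B}

u_1(A vs P) = 5
u_1(B vs P) = 9
u_1(C vs P) = 7
max payoff 9 at {B}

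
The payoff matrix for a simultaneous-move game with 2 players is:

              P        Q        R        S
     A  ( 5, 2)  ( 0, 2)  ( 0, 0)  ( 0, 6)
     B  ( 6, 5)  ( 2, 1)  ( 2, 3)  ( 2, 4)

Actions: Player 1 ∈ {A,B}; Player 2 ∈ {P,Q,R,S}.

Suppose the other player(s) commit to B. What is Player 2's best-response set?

P2 best: {P}

u_2(P vs B) = 5
u_2(Q vs B) = 1
u_2(R vs B) = 3
u_2(S vs B) = 4
max payoff 5 at {P}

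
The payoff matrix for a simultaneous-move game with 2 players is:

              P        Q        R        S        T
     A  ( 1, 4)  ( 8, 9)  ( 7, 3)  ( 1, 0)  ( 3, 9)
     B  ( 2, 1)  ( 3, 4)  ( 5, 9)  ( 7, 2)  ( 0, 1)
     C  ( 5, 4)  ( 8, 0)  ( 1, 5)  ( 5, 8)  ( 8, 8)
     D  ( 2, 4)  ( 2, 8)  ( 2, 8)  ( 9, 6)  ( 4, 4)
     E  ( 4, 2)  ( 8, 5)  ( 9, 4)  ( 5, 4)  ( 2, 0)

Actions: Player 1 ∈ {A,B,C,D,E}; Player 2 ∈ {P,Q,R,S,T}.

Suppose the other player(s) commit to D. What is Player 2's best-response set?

argmax u_2 = {Q,R}

u_2(P vs D) = 4
u_2(Q vs D) = 8
u_2(R vs D) = 8
u_2(S vs D) = 6
u_2(T vs D) = 4
max payoff 8 at {Q,R}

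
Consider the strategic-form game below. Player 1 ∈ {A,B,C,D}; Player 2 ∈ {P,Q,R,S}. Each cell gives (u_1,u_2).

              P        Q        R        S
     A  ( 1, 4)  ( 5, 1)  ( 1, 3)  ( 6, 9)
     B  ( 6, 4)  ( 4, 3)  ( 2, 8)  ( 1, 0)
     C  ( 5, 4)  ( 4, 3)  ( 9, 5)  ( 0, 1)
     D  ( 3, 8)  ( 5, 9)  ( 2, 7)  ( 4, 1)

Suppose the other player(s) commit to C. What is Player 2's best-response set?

u_2(P vs C) = 4
u_2(Q vs C) = 3
u_2(R vs C) = 5
u_2(S vs C) = 1
max payoff 5 at {R}

P2 best: {R}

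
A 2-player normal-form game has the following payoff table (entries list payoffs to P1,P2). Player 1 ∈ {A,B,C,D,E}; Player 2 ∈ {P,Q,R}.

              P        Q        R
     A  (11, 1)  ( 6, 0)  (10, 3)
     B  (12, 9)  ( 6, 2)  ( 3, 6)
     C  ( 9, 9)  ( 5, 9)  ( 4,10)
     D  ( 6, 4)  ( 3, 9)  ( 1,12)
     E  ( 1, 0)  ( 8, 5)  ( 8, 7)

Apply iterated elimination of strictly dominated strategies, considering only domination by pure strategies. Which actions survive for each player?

Remaining: P1:{A,B} P2:{P,R}

P1 drop C (A beats it: P:11>9 Q:6>5 R:10>4)
P1 drop D (A beats it: P:11>6 Q:6>3 R:10>1)
P2 drop Q (R beats it: A:3>0 B:6>2 E:7>5)
P1 drop E (A beats it: P:11>1 R:10>8)
P1→{A,B} P2→{P,R}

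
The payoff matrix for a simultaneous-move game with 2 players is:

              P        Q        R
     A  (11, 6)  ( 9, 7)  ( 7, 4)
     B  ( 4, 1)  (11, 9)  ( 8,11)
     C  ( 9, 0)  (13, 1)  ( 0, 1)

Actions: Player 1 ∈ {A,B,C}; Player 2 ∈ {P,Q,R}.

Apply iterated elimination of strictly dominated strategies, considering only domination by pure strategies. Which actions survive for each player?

Survivors P1:{B,C} P2:{Q,R}

P2 drop P (Q beats it: A:7>6 B:9>1 C:1>0)
P1 drop A (B beats it: Q:11>9 R:8>7)
P1→{B,C} P2→{Q,R}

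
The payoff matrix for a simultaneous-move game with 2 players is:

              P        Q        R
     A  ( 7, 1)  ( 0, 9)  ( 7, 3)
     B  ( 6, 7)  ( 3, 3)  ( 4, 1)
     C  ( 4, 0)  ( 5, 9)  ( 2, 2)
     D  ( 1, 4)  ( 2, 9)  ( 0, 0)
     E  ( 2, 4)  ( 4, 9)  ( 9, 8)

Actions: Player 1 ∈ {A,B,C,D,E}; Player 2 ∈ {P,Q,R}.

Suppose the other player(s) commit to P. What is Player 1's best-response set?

argmax u_1 = {A}

u_1(A vs P) = 7
u_1(B vs P) = 6
u_1(C vs P) = 4
u_1(D vs P) = 1
u_1(E vs P) = 2
max payoff 7 at {A}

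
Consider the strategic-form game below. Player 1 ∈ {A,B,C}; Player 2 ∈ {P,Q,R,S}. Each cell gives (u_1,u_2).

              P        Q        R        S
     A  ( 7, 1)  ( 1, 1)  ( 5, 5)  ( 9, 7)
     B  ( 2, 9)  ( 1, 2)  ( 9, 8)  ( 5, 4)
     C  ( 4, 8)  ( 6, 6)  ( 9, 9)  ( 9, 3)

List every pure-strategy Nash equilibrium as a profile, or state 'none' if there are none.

PSNE = {(A,S), (C,R)}

(A,P): not NE [P2→S gives 7>1]
(A,Q): not NE [P1→C gives 6>1; P2→S gives 7>1]
(A,R): not NE [P1→C gives 9>5; P2→S gives 7>5]
(A,S): NE
(B,P): not NE [P1→A gives 7>2]
(B,Q): not NE [P1→C gives 6>1; P2→P gives 9>2]
(B,R): not NE [P2→P gives 9>8]
(B,S): not NE [P1→C gives 9>5; P2→P gives 9>4]
(C,P): not NE [P1→A gives 7>4; P2→R gives 9>8]
(C,Q): not NE [P2→R gives 9>6]
(C,R): NE
(C,S): not NE [P2→R gives 9>3]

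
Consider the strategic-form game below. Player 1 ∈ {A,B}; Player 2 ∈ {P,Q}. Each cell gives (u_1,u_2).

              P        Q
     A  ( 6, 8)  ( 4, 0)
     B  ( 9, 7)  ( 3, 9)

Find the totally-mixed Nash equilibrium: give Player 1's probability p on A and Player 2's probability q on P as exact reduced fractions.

P1 indiff ⇒ q·6+(1-q)·4 = q·9+(1-q)·3 ⇒ q(-3) = (1-q)(-1) ⇒ q = 1/4
P2 indiff ⇒ p·8+(1-p)·7 = p·0+(1-p)·9 ⇒ p(8) = (1-p)(2) ⇒ p = 1/5

P1 mixes 1/5 on A; P2 mixes 1/4 on P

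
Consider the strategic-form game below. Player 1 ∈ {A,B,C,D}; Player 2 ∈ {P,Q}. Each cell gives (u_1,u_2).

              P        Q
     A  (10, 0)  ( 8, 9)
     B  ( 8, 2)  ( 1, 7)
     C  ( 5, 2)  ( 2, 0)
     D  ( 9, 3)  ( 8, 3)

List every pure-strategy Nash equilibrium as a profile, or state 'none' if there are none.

(A,P): not NE [P2→Q gives 9>0]
(A,Q): NE
(B,P): not NE [P1→A gives 10>8; P2→Q gives 7>2]
(B,Q): not NE [P1→D gives 8>1]
(C,P): not NE [P1→A gives 10>5]
(C,Q): not NE [P1→D gives 8>2; P2→P gives 2>0]
(D,P): not NE [P1→A gives 10>9]
(D,Q): NE

PSNE = {(A,Q), (D,Q)}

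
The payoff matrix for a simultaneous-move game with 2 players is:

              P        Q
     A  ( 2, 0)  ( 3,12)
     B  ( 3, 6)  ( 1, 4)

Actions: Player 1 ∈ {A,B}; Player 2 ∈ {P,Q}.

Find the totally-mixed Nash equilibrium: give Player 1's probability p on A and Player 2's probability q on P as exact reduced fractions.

P1 indiff ⇒ q·2+(1-q)·3 = q·3+(1-q)·1 ⇒ q(-1) = (1-q)(-2) ⇒ q = 2/3
P2 indiff ⇒ p·0+(1-p)·6 = p·12+(1-p)·4 ⇒ p(-12) = (1-p)(-2) ⇒ p = 1/7

p=1/7, q=2/3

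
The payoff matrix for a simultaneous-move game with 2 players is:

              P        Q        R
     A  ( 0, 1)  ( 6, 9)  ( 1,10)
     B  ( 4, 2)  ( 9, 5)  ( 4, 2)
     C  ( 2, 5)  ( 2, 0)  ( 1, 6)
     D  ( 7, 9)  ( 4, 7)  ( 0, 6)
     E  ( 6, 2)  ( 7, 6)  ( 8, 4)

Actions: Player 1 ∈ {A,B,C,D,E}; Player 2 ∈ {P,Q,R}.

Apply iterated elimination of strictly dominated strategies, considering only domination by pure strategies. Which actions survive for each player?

P1 drop A (B beats it: P:4>0 Q:9>6 R:4>1)
P1 drop C (B beats it: P:4>2 Q:9>2 R:4>1)
P2 drop R (Q beats it: B:5>2 D:7>6 E:6>4)
P1→{B,D,E} P2→{P,Q}

Survivors P1:{B,D,E} P2:{P,Q}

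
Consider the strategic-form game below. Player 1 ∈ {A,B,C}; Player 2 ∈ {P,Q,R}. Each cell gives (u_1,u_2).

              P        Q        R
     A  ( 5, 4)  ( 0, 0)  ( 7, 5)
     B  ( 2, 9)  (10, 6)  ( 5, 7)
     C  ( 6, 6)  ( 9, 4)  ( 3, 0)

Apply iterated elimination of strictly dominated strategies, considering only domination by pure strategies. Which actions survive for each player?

P2 drop Q (P beats it: A:4>0 B:9>6 C:6>4)
P1 drop B (A beats it: P:5>2 R:7>5)
P1→{A,C} P2→{P,R}

IESDS → P1:{A,C} P2:{P,R}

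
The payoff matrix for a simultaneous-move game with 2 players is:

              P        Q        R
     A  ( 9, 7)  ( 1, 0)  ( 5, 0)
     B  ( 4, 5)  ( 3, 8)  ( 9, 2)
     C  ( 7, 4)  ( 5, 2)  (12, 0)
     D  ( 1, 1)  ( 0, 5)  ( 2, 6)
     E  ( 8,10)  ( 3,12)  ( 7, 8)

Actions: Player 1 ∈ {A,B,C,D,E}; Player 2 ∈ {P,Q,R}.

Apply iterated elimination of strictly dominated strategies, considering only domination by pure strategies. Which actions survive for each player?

Remaining: P1:{A,C,E} P2:{P,Q}

P1 drop B (C beats it: P:7>4 Q:5>3 R:12>9)
P1 drop D (A beats it: P:9>1 Q:1>0 R:5>2)
P2 drop R (P beats it: A:7>0 C:4>0 E:10>8)
P1→{A,C,E} P2→{P,Q}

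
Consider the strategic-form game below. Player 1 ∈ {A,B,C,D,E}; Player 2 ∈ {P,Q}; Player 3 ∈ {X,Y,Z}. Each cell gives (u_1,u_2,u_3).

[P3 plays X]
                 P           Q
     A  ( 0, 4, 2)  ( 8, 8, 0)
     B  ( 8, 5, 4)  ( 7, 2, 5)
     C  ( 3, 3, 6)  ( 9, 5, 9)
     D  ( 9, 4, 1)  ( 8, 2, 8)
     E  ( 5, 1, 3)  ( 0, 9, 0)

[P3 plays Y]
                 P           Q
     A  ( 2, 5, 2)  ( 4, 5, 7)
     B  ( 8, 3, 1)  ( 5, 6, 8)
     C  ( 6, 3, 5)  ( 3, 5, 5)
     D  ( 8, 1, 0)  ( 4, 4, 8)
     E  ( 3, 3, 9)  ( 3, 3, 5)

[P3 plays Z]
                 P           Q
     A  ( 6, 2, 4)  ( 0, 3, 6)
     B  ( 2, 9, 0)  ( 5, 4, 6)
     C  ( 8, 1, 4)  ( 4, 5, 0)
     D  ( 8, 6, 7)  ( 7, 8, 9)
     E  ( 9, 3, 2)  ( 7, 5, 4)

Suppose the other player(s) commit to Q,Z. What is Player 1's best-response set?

u_1(A vs Q,Z) = 0
u_1(B vs Q,Z) = 5
u_1(C vs Q,Z) = 4
u_1(D vs Q,Z) = 7
u_1(E vs Q,Z) = 7
max payoff 7 at {D,E}

BR_1 = {D,E}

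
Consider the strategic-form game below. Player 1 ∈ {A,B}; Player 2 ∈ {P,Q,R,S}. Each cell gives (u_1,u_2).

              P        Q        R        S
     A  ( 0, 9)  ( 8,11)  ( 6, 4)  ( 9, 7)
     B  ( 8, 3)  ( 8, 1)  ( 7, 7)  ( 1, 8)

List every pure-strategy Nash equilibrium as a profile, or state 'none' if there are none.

(A,P): not NE [P1→B gives 8>0; P2→Q gives 11>9]
(A,Q): NE
(A,R): not NE [P1→B gives 7>6; P2→Q gives 11>4]
(A,S): not NE [P2→Q gives 11>7]
(B,P): not NE [P2→S gives 8>3]
(B,Q): not NE [P2→S gives 8>1]
(B,R): not NE [P2→S gives 8>7]
(B,S): not NE [P1→A gives 9>1]

PSNE = {(A,Q)}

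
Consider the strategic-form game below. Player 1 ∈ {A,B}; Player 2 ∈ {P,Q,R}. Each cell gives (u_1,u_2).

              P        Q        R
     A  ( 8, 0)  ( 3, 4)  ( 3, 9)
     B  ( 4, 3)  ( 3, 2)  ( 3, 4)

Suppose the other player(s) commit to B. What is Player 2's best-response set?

P2 best: {R}

u_2(P vs B) = 3
u_2(Q vs B) = 2
u_2(R vs B) = 4
max payoff 4 at {R}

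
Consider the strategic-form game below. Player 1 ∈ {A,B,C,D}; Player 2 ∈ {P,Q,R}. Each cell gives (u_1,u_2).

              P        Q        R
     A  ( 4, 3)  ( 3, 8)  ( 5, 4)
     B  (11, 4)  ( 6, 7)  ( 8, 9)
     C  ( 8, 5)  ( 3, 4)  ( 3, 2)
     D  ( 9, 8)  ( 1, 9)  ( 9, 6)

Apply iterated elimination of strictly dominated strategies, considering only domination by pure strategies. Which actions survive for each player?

Remaining: P1:{B,D} P2:{Q,R}

P1 drop A (B beats it: P:11>4 Q:6>3 R:8>5)
P1 drop C (B beats it: P:11>8 Q:6>3 R:8>3)
P2 drop P (Q beats it: B:7>4 D:9>8)
P1→{B,D} P2→{Q,R}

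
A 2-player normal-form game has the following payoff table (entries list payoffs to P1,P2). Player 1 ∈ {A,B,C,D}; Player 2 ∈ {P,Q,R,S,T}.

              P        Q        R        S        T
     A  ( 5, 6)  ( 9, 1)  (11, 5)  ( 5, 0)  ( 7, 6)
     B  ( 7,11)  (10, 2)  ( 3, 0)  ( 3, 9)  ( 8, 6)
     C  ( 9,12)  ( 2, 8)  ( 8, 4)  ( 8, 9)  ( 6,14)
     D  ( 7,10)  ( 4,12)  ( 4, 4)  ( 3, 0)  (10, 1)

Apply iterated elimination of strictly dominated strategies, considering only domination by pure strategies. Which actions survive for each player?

P2 drop R (P beats it: A:6>5 B:11>0 C:12>4 D:10>4)
P2 drop S (P beats it: A:6>0 B:11>9 C:12>9 D:10>0)
P1 drop A (B beats it: P:7>5 Q:10>9 T:8>7)
P1→{B,C,D} P2→{P,Q,T}

Remaining: P1:{B,C,D} P2:{P,Q,T}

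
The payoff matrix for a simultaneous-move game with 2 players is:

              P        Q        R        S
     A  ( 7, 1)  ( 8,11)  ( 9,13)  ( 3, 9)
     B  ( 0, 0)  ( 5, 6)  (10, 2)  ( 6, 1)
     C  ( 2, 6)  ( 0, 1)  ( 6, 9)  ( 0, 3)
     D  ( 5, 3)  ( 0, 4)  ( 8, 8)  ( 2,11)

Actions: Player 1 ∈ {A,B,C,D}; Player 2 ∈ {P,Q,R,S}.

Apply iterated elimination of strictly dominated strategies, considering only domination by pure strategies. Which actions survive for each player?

P1 drop C (A beats it: P:7>2 Q:8>0 R:9>6 S:3>0)
P1 drop D (A beats it: P:7>5 Q:8>0 R:9>8 S:3>2)
P2 drop P (Q beats it: A:11>1 B:6>0)
P2 drop S (Q beats it: A:11>9 B:6>1)
P1→{A,B} P2→{Q,R}

Survivors P1:{A,B} P2:{Q,R}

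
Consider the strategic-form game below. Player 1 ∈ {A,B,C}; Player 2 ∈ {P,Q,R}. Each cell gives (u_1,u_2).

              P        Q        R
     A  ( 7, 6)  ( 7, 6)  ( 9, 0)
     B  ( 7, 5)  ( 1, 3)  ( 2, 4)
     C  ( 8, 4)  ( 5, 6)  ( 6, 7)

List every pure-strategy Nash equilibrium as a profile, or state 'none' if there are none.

NE set: (A,Q)

(A,P): not NE [P1→C gives 8>7]
(A,Q): NE
(A,R): not NE [P2→Q gives 6>0]
(B,P): not NE [P1→C gives 8>7]
(B,Q): not NE [P1→A gives 7>1; P2→P gives 5>3]
(B,R): not NE [P1→A gives 9>2; P2→P gives 5>4]
(C,P): not NE [P2→R gives 7>4]
(C,Q): not NE [P1→A gives 7>5; P2→R gives 7>6]
(C,R): not NE [P1→A gives 9>6]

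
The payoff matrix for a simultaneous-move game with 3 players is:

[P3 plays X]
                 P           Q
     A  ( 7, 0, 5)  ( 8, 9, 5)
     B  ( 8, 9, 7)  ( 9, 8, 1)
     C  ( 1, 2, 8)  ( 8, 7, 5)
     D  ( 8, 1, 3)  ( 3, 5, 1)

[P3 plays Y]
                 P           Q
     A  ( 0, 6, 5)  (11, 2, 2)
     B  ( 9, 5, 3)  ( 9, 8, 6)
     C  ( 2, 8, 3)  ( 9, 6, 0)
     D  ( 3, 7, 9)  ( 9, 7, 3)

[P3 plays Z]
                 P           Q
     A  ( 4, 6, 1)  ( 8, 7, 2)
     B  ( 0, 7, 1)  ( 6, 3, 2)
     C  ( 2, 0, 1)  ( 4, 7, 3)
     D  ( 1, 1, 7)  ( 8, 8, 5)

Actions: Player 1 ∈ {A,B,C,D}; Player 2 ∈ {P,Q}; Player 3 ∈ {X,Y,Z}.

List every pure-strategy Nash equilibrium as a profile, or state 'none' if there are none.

(A,P,X): not NE [P1→D gives 8>7; P2→Q gives 9>0]
(A,P,Y): not NE [P1→B gives 9>0]
(A,P,Z): not NE [P2→Q gives 7>6; P3→Y gives 5>1]
(A,Q,X): not NE [P1→B gives 9>8]
(A,Q,Y): not NE [P2→P gives 6>2; P3→X gives 5>2]
(A,Q,Z): not NE [P3→X gives 5>2]
(B,P,X): NE
(B,P,Y): not NE [P2→Q gives 8>5; P3→X gives 7>3]
(B,P,Z): not NE [P1→A gives 4>0; P3→X gives 7>1]
(B,Q,X): not NE [P2→P gives 9>8; P3→Y gives 6>1]
(B,Q,Y): not NE [P1→A gives 11>9]
(B,Q,Z): not NE [P1→D gives 8>6; P2→P gives 7>3; P3→Y gives 6>2]
(C,P,X): not NE [P1→D gives 8>1; P2→Q gives 7>2]
(C,P,Y): not NE [P1→B gives 9>2; P3→X gives 8>3]
(C,P,Z): not NE [P1→A gives 4>2; P2→Q gives 7>0; P3→X gives 8>1]
(C,Q,X): not NE [P1→B gives 9>8]
(C,Q,Y): not NE [P1→A gives 11>9; P2→P gives 8>6; P3→X gives 5>0]
(C,Q,Z): not NE [P1→D gives 8>4; P3→X gives 5>3]
(D,P,X): not NE [P2→Q gives 5>1; P3→Y gives 9>3]
(D,P,Y): not NE [P1→B gives 9>3]
(D,P,Z): not NE [P1→A gives 4>1; P2→Q gives 8>1; P3→Y gives 9>7]
(D,Q,X): not NE [P1→B gives 9>3; P3→Z gives 5>1]
(D,Q,Y): not NE [P1→A gives 11>9; P3→Z gives 5>3]
(D,Q,Z): NE

Nash profiles: (B,P,X), (D,Q,Z)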